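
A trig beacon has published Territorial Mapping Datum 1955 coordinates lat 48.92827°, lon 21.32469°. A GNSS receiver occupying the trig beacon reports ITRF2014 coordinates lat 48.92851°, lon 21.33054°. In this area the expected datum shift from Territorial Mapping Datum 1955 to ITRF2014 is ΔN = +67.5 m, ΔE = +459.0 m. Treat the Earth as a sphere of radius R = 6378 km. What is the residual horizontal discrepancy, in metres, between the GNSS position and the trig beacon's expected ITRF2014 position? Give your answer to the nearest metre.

Observed coordinate differences: Δφ = +0.00024°, Δλ = +0.00585°.
Converting to metres (1° lat = 111317 m, cos φ = 0.657003): observed ΔN = 26.7 m, observed ΔE = 427.8 m.
Subtracting the expected shift leaves a residual of 26.7 − (67.5) = -40.8 m north and 427.8 − (459.0) = -31.2 m east.
Residual distance = √((-40.8)² + (-31.2)²) = 51.3 m.

51 m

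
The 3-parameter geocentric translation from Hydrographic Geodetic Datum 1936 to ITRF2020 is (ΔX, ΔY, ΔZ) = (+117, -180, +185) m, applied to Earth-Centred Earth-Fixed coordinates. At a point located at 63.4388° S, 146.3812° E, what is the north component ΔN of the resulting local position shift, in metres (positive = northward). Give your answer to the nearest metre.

At φ = -63.4388°, λ = 146.3812°: sin φ = -0.894457, cos φ = 0.447153, sin λ = 0.553665, cos λ = -0.832740.
ΔN = −sin φ cos λ·ΔX − sin φ sin λ·ΔY + cos φ·ΔZ = −(-0.894457)(-0.832740)(117) − (-0.894457)(0.553665)(-180) + (0.447153)(185) = -93.57 m.

ΔN = -94 m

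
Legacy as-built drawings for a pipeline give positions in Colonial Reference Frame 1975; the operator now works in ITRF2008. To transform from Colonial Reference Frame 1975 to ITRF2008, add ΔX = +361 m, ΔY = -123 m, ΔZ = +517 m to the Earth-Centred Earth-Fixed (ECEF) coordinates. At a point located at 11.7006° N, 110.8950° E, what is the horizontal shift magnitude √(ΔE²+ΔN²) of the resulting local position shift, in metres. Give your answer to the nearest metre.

628 m

At φ = 11.7006°, λ = 110.8950°: sin φ = 0.202798, cos φ = 0.979221, sin λ = 0.934236, cos λ = -0.356656.
ΔE = −sin λ·ΔX + cos λ·ΔY = −(0.934236)·(361) + (-0.356656)·(-123) = -293.39 m.
ΔN = −sin φ cos λ·ΔX − sin φ sin λ·ΔY + cos φ·ΔZ = −(0.202798)(-0.356656)(361) − (0.202798)(0.934236)(-123) + (0.979221)(517) = 555.67 m.
Horizontal magnitude = √(ΔE² + ΔN²) = √((-293.39)² + 555.67²) = 628.37 m.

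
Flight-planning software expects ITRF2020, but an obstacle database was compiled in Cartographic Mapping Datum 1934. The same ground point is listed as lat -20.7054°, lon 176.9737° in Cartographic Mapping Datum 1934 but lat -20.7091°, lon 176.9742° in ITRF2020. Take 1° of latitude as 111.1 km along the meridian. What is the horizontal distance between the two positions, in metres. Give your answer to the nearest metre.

Δφ = -20.7091° − -20.7054° = -0.0037°; Δλ = 176.9742° − 176.9737° = +0.0005°.
ΔN = Δφ × 111100 = -411.1 m; ΔE = Δλ × 111100 × cos(-20.7054°) = +0.0005 × 111100 × 0.935411 = 52.0 m.
Distance = √(ΔE² + ΔN²) = √(52.0² + (-411.1)²) = 414.3 m.

414 m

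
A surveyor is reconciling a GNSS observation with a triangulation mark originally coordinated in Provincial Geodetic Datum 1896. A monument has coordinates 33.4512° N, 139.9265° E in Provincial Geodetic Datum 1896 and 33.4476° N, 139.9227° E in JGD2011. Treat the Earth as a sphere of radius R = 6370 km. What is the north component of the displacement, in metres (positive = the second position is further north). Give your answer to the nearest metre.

ΔN = -400 m

Δφ = 33.4476° − 33.4512° = -0.0036°; Δλ = 139.9227° − 139.9265° = -0.0038°.
1° along a meridian = πR/180 = 111177 m.
ΔN = Δφ × 111177 = -400.2 m; ΔE = Δλ × 111177 × cos(33.4512°) = -0.0038 × 111177 × 0.834356 = -352.5 m.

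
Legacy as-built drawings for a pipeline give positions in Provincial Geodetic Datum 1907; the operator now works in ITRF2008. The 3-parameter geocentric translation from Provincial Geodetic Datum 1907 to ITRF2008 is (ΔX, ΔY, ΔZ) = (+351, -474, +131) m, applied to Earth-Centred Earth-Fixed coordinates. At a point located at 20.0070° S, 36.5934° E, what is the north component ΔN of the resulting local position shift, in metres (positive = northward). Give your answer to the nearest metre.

ΔN = 123 m

At φ = -20.0070°, λ = 36.5934°: sin φ = -0.342135, cos φ = 0.939651, sin λ = 0.596132, cos λ = 0.802886.
ΔN = −sin φ cos λ·ΔX − sin φ sin λ·ΔY + cos φ·ΔZ = −(-0.342135)(0.802886)(351) − (-0.342135)(0.596132)(-474) + (0.939651)(131) = 122.84 m.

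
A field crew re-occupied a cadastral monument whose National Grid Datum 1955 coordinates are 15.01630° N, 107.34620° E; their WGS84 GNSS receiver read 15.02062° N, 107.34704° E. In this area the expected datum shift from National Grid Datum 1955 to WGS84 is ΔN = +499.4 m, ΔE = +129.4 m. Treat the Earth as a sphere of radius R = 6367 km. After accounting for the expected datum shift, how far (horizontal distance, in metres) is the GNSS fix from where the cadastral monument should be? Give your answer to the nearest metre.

44 m

Observed coordinate differences: Δφ = +0.00432°, Δλ = +0.00084°.
Converting to metres (1° lat = 111125 m, cos φ = 0.965852): observed ΔN = 480.1 m, observed ΔE = 90.2 m.
Subtracting the expected shift leaves a residual of 480.1 − (499.4) = -19.3 m north and 90.2 − (129.4) = -39.2 m east.
Residual distance = √((-19.3)² + (-39.2)²) = 43.7 m.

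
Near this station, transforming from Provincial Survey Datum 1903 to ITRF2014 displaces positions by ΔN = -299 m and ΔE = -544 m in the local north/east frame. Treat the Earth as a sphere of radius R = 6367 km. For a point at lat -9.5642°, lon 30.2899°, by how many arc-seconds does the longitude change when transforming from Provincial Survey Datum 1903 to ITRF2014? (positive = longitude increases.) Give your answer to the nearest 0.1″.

At latitude -9.5642°, cos φ = 0.986100.
One radian of longitude at latitude φ spans R cos φ, so Δλ = ΔE / (R cos φ) = -544.0 / (6367000 × 0.986100) = -8.6645e-05 rad = -17.872″.

Δλ = -17.9″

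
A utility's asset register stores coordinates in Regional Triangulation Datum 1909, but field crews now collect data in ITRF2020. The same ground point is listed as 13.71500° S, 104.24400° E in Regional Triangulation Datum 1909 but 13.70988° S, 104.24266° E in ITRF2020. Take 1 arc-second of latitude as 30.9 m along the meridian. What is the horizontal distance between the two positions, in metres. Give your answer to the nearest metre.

Δφ = -13.70988° − -13.71500° = +0.00512°; Δλ = 104.24266° − 104.24400° = -0.00134°.
1° of latitude = 3600 × 30.90 = 111240 m.
ΔN = Δφ × 111240 = 569.5 m; ΔE = Δλ × 111240 × cos(-13.71500°) = -0.00134 × 111240 × 0.971487 = -144.8 m.
Distance = √(ΔE² + ΔN²) = √((-144.8)² + 569.5²) = 587.7 m.

588 m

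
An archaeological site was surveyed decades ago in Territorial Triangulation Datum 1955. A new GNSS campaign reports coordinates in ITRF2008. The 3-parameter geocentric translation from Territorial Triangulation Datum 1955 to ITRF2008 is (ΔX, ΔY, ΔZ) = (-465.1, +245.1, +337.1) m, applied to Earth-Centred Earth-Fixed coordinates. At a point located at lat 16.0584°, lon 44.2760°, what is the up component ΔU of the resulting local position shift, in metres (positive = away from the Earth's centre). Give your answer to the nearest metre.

The local up (radial) axis is (cos φ cos λ, cos φ sin λ, sin φ), giving ΔU = -320.011 + 164.431 + 93.248 = -62.33 m.

ΔU = -62 m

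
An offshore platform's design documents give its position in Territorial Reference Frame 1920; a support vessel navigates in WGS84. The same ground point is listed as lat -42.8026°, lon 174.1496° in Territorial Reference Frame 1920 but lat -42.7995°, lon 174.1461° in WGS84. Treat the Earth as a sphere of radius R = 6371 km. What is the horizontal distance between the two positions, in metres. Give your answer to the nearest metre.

448 m

Δφ = -42.7995° − -42.8026° = +0.0031°; Δλ = 174.1461° − 174.1496° = -0.0035°.
1° along a meridian = πR/180 = 111195 m.
ΔN = Δφ × 111195 = 344.7 m; ΔE = Δλ × 111195 × cos(-42.8026°) = -0.0035 × 111195 × 0.733699 = -285.5 m.
Distance = √(ΔE² + ΔN²) = √((-285.5)² + 344.7²) = 447.6 m.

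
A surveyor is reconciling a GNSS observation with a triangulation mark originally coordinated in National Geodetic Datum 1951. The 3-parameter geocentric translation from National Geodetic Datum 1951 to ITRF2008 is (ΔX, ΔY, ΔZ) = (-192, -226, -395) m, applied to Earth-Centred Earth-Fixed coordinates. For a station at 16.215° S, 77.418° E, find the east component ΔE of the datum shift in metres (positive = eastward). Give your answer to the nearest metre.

The local east axis at (φ, λ) is (−sin λ, cos λ, 0), so ΔE = −sin(77.418°)·(-192) + cos(77.418°)·(-226) = 138.16 m.

ΔE = 138 m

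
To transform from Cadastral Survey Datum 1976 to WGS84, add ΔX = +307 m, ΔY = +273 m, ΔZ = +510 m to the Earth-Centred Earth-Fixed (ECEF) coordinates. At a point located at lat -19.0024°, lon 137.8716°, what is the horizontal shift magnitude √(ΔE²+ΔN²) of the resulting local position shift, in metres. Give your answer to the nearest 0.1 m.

At φ = -19.0024°, λ = 137.8716°: sin φ = -0.325608, cos φ = 0.945505, sin λ = 0.670794, cos λ = -0.741643.
ΔE = −sin λ·ΔX + cos λ·ΔY = −(0.670794)·(307) + (-0.741643)·(273) = -408.40 m.
ΔN = −sin φ cos λ·ΔX − sin φ sin λ·ΔY + cos φ·ΔZ = −(-0.325608)(-0.741643)(307) − (-0.325608)(0.670794)(273) + (0.945505)(510) = 467.70 m.
Horizontal magnitude = √(ΔE² + ΔN²) = √((-408.40)² + 467.70²) = 620.91 m.

620.9 m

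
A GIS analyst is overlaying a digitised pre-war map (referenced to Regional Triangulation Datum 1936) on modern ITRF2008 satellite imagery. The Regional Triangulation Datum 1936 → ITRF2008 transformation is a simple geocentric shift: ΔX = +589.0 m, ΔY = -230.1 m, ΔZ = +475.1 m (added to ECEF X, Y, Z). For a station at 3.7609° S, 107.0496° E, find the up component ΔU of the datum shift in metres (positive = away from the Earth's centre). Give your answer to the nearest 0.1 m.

The local up (radial) axis is (cos φ cos λ, cos φ sin λ, sin φ), giving ΔU = -172.323 − 219.514 − 31.163 = -423.00 m.

ΔU = -423.0 m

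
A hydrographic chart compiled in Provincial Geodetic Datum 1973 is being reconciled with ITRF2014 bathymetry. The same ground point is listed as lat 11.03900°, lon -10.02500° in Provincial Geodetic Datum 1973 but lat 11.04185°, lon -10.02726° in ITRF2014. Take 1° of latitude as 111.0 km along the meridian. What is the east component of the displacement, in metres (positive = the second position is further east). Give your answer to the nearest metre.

Δφ = 11.04185° − 11.03900° = +0.00285°; Δλ = -10.02726° − -10.02500° = -0.00226°.
ΔN = Δφ × 111000 = 316.4 m; ΔE = Δλ × 111000 × cos(11.03900°) = -0.00226 × 111000 × 0.981497 = -246.2 m.

ΔE = -246 m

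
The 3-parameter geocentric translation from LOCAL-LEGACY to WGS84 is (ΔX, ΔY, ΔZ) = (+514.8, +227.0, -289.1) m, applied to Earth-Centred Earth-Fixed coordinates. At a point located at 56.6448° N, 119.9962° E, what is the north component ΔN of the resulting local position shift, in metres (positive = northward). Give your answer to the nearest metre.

ΔN = -108 m

At φ = 56.6448°, λ = 119.9962°: sin φ = 0.835278, cos φ = 0.549828, sin λ = 0.866059, cos λ = -0.499943.
ΔN = −sin φ cos λ·ΔX − sin φ sin λ·ΔY + cos φ·ΔZ = −(0.835278)(-0.499943)(514.8) − (0.835278)(0.866059)(227.0) + (0.549828)(-289.1) = -108.19 m.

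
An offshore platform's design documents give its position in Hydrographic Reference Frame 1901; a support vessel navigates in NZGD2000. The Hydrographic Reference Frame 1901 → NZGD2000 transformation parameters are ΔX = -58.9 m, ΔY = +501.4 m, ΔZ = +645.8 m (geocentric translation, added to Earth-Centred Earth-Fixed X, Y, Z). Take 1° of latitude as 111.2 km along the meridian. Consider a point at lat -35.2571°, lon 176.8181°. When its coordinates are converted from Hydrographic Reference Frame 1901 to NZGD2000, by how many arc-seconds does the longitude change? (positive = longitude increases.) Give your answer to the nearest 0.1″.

sin φ = -0.577246, cos φ = 0.816570, sin λ = 0.055506, cos λ = -0.998458.
East component: ΔE = −sin λ·ΔX + cos λ·ΔY = −(0.055506)(-58.9) + (-0.998458)(501.4) = -497.36 m.
1° of latitude spans 111200 m; at latitude φ, 1° of longitude spans that × cos φ = 90802.6 m, so Δλ = -497.36 / 90802.6 × 3600 = -19.718″.

Δλ = -19.7″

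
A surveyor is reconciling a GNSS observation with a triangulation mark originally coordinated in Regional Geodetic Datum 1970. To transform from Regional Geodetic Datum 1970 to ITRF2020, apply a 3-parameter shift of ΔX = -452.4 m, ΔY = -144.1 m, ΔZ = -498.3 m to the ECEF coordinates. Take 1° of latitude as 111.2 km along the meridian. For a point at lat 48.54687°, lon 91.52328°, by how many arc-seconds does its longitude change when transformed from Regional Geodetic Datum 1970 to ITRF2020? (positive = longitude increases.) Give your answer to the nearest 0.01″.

sin φ = 0.749498, cos φ = 0.662007, sin λ = 0.999647, cos λ = -0.026583.
East component: ΔE = −sin λ·ΔX + cos λ·ΔY = −(0.999647)(-452.4) + (-0.026583)(-144.1) = 456.07 m.
1° of latitude spans 111200 m; at latitude φ, 1° of longitude spans that × cos φ = 73615.2 m, so Δλ = 456.07 / 73615.2 × 3600 = 22.303″.

Δλ = 22.30″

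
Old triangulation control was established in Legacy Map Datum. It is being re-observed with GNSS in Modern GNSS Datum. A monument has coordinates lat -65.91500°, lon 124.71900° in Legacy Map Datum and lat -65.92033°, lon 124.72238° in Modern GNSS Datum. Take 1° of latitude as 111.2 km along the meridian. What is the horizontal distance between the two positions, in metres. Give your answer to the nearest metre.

612 m

Δφ = -65.92033° − -65.91500° = -0.00533°; Δλ = 124.72238° − 124.71900° = +0.00338°.
ΔN = Δφ × 111200 = -592.7 m; ΔE = Δλ × 111200 × cos(-65.91500°) = +0.00338 × 111200 × 0.408091 = 153.4 m.
Distance = √(ΔE² + ΔN²) = √(153.4² + (-592.7)²) = 612.2 m.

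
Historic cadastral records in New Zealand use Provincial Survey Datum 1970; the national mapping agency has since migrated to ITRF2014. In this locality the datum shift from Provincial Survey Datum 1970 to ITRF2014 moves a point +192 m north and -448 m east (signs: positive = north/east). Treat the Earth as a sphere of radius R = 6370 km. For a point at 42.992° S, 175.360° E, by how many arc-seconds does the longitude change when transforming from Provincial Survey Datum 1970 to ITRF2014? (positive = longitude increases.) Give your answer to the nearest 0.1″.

Δλ = -19.8″

At latitude -42.992°, cos φ = 0.731449.
One radian of longitude at latitude φ spans R cos φ, so Δλ = ΔE / (R cos φ) = -448.0 / (6370000 × 0.731449) = -9.6151e-05 rad = -19.833″.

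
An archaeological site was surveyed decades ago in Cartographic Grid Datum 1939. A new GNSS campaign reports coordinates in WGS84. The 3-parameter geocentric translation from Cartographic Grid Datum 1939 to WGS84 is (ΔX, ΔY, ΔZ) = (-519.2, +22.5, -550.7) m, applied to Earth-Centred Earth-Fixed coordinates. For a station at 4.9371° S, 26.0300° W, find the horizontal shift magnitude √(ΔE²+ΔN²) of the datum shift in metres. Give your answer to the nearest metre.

625 m

At φ = -4.9371°, λ = -26.0300°: sin φ = -0.086062, cos φ = 0.996290, sin λ = -0.438842, cos λ = 0.898564.
ΔE = −sin λ·ΔX + cos λ·ΔY = −(-0.438842)·(-519.2) + (0.898564)·(22.5) = -207.63 m.
ΔN = −sin φ cos λ·ΔX − sin φ sin λ·ΔY + cos φ·ΔZ = −(-0.086062)(0.898564)(-519.2) − (-0.086062)(-0.438842)(22.5) + (0.996290)(-550.7) = -589.66 m.
Horizontal magnitude = √(ΔE² + ΔN²) = √((-207.63)² + (-589.66)²) = 625.14 m.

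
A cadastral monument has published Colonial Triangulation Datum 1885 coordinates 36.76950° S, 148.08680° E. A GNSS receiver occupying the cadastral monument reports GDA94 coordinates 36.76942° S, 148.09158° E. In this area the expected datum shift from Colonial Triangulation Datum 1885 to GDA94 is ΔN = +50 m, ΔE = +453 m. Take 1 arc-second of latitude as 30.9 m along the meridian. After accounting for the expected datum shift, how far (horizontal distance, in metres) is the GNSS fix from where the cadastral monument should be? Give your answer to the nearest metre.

49 m

Observed coordinate differences: Δφ = +0.00008°, Δλ = +0.00478°.
Converting to metres (1° lat = 111240 m, cos φ = 0.801050): observed ΔN = 8.9 m, observed ΔE = 425.9 m.
Subtracting the expected shift leaves a residual of 8.9 − (50) = -41.1 m north and 425.9 − (453) = -27.1 m east.
Residual distance = √((-41.1)² + (-27.1)²) = 49.2 m.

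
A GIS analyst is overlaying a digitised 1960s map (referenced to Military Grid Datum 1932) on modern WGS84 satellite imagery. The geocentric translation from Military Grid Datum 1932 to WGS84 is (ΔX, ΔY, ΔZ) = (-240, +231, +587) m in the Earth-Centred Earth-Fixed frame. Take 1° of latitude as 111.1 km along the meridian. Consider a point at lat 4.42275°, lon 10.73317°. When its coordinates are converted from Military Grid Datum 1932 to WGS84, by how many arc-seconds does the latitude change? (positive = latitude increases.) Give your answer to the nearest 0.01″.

sin φ = 0.077115, cos φ = 0.997022, sin λ = 0.186235, cos λ = 0.982505.
North component: ΔN = −sin φ cos λ·ΔX − sin φ sin λ·ΔY + cos φ·ΔZ = −(0.077115)(0.982505)(-240) − (0.077115)(0.186235)(231) + (0.997022)(587) = 600.12 m.
1° of latitude spans 111100 m, so Δφ = 600.12 / 111100 × 3600 = 19.446″.

Δφ = 19.45″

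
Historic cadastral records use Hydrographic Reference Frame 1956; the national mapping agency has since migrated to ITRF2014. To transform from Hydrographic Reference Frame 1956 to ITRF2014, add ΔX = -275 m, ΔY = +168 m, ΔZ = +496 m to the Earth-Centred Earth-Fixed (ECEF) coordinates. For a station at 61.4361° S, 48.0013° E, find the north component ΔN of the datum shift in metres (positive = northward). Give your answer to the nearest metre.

At φ = -61.4361°, λ = 48.0013°: sin φ = -0.878284, cos φ = 0.478139, sin λ = 0.743160, cos λ = 0.669114.
ΔN = −sin φ cos λ·ΔX − sin φ sin λ·ΔY + cos φ·ΔZ = −(-0.878284)(0.669114)(-275) − (-0.878284)(0.743160)(168) + (0.478139)(496) = 185.20 m.

ΔN = 185 m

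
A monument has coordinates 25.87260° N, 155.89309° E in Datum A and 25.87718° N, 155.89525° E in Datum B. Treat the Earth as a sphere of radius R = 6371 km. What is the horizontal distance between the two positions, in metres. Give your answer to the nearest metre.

Δφ = 25.87718° − 25.87260° = +0.00458°; Δλ = 155.89525° − 155.89309° = +0.00216°.
1° along a meridian = πR/180 = 111195 m.
ΔN = Δφ × 111195 = 509.3 m; ΔE = Δλ × 111195 × cos(25.87260°) = +0.00216 × 111195 × 0.899767 = 216.1 m.
Distance = √(ΔE² + ΔN²) = √(216.1² + 509.3²) = 553.2 m.

553 m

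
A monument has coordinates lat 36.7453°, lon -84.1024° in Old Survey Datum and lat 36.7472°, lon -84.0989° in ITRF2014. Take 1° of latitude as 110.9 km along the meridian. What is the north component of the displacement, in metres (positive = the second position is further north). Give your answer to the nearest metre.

Δφ = 36.7472° − 36.7453° = +0.0019°; Δλ = -84.0989° − -84.1024° = +0.0035°.
ΔN = Δφ × 110900 = 210.7 m; ΔE = Δλ × 110900 × cos(36.7453°) = +0.0035 × 110900 × 0.801303 = 311.0 m.

ΔN = 211 m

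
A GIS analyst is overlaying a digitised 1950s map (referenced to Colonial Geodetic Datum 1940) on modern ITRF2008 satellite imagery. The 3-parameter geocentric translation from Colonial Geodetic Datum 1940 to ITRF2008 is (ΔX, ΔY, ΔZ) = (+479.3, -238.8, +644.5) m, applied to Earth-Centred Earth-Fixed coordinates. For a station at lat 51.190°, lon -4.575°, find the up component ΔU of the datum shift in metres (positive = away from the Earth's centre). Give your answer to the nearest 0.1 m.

ΔU = 813.6 m

At φ = 51.190°, λ = -4.575°: sin φ = 0.779229, cos φ = 0.626740, sin λ = -0.079764, cos λ = 0.996814.
ΔU = cos φ cos λ·ΔX + cos φ sin λ·ΔY + sin φ·ΔZ = (0.626740)(0.996814)(479.3) + (0.626740)(-0.079764)(-238.8) + (0.779229)(644.5) = 813.59 m.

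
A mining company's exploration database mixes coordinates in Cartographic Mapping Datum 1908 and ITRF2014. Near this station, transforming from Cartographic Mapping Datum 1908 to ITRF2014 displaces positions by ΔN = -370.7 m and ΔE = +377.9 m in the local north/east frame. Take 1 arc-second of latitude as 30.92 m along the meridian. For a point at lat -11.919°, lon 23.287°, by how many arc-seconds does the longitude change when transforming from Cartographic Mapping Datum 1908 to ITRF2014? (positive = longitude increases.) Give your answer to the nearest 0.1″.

Δλ = 12.5″

At latitude -11.919°, cos φ = 0.978441.
1″ of longitude at this latitude = 30.92 × cos φ = 30.2534 m, so Δλ = 377.9 / 30.2534 = 12.491″.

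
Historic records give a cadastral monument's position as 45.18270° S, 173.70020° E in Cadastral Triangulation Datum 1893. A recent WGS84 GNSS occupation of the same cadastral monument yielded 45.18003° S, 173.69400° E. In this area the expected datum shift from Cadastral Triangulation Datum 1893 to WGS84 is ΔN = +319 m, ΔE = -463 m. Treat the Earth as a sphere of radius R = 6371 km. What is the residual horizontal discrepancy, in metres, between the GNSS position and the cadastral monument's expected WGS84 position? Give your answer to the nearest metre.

Observed coordinate differences: Δφ = +0.00267°, Δλ = -0.00620°.
Converting to metres (1° lat = 111195 m, cos φ = 0.704848): observed ΔN = 296.9 m, observed ΔE = -485.9 m.
Subtracting the expected shift leaves a residual of 296.9 − (319) = -22.1 m north and -485.9 − (-463) = -22.9 m east.
Residual distance = √((-22.1)² + (-22.9)²) = 31.9 m.

32 m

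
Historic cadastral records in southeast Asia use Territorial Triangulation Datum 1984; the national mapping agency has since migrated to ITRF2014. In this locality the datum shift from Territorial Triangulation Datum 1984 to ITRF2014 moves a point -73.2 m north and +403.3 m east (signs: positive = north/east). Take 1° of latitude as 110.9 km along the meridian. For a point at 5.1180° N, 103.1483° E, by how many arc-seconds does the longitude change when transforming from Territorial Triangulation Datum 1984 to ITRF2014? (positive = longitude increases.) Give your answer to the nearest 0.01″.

At latitude 5.1180°, cos φ = 0.996013.
1° of longitude at this latitude = 110.9 × cos φ = 110.46 km, so Δλ = 403.3 / 110457.9 = 0.0036512° = 13.144″.

Δλ = 13.14″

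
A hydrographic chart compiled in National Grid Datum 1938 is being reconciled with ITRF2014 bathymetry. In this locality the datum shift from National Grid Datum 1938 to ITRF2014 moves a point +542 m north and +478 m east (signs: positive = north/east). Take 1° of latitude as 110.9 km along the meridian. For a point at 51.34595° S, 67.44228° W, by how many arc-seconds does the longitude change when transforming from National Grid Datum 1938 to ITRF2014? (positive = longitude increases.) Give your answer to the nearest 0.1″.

At latitude -51.34595°, cos φ = 0.624617.
1° of longitude at this latitude = 110.9 × cos φ = 69.27 km, so Δλ = 478.0 / 69270.0 = 0.0069005° = 24.842″.

Δλ = 24.8″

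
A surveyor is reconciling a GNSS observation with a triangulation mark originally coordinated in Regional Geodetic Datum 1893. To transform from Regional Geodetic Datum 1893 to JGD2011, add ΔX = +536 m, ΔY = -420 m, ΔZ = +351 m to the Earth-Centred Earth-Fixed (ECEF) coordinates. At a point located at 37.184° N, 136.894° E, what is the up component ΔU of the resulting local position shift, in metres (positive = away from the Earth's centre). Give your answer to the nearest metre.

ΔU = -328 m

At φ = 37.184°, λ = 136.894°: sin φ = 0.604377, cos φ = 0.796699, sin λ = 0.683350, cos λ = -0.730091.
ΔU = cos φ cos λ·ΔX + cos φ sin λ·ΔY + sin φ·ΔZ = (0.796699)(-0.730091)(536) + (0.796699)(0.683350)(-420) + (0.604377)(351) = -328.29 m.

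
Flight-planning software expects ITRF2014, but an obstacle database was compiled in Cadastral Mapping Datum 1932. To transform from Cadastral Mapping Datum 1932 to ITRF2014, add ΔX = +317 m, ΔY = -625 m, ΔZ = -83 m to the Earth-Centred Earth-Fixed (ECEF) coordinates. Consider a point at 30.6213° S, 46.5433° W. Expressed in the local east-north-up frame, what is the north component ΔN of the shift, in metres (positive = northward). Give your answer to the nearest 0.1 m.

At φ = -30.6213°, λ = -46.5433°: sin φ = -0.509361, cos φ = 0.860553, sin λ = -0.725894, cos λ = 0.687806.
ΔN = −sin φ cos λ·ΔX − sin φ sin λ·ΔY + cos φ·ΔZ = −(-0.509361)(0.687806)(317) − (-0.509361)(-0.725894)(-625) + (0.860553)(-83) = 270.72 m.

ΔN = 270.7 m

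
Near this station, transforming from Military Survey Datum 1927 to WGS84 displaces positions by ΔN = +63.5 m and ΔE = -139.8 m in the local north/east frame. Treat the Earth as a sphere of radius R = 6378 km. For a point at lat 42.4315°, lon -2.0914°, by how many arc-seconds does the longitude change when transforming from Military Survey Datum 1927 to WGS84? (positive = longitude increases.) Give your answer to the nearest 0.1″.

At latitude 42.4315°, cos φ = 0.738085.
One radian of longitude at latitude φ spans R cos φ, so Δλ = ΔE / (R cos φ) = -139.8 / (6378000 × 0.738085) = -2.9697e-05 rad = -6.126″.

Δλ = -6.1″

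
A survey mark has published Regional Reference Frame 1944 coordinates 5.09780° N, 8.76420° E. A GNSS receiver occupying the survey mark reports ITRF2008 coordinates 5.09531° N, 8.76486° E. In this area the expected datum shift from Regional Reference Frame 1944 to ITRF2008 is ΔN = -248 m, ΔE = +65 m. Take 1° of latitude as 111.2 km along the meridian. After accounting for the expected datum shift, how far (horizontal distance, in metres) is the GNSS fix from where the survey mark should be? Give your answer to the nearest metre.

30 m

Observed coordinate differences: Δφ = -0.00249°, Δλ = +0.00066°.
Converting to metres (1° lat = 111200 m, cos φ = 0.996044): observed ΔN = -276.9 m, observed ΔE = 73.1 m.
Subtracting the expected shift leaves a residual of -276.9 − (-248) = -28.9 m north and 73.1 − (65) = 8.1 m east.
Residual distance = √((-28.9)² + 8.1²) = 30.0 m.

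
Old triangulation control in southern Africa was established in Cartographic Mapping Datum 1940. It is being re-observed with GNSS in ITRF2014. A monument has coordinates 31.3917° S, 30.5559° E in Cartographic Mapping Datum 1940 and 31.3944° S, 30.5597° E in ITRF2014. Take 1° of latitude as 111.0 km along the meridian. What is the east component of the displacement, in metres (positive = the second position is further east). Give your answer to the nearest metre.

Δφ = -31.3944° − -31.3917° = -0.0027°; Δλ = 30.5597° − 30.5559° = +0.0038°.
ΔN = Δφ × 111000 = -299.7 m; ΔE = Δλ × 111000 × cos(-31.3917°) = +0.0038 × 111000 × 0.853626 = 360.1 m.

ΔE = 360 m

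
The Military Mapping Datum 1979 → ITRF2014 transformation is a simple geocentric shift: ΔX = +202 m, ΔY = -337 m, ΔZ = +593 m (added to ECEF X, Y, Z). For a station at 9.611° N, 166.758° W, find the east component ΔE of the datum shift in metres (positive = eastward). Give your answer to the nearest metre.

The local east axis at (φ, λ) is (−sin λ, cos λ, 0), so ΔE = −sin(-166.758°)·202 + cos(-166.758°)·(-337) = 374.31 m.

ΔE = 374 m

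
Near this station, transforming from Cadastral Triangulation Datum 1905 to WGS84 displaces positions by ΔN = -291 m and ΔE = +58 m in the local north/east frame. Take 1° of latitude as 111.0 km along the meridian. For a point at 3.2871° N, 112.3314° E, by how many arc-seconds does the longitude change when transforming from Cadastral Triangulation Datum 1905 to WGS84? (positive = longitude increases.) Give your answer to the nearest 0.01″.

Δλ = 1.88″

At latitude 3.2871°, cos φ = 0.998355.
1° of longitude at this latitude = 111.0 × cos φ = 110.82 km, so Δλ = 58.0 / 110817.4 = 0.0005234° = 1.884″.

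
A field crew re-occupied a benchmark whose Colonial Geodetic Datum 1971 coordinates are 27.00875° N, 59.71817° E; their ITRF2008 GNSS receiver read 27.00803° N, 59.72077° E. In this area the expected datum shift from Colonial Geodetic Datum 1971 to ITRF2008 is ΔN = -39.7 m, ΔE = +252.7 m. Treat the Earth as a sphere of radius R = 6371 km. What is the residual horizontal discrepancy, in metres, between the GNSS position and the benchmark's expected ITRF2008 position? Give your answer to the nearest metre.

Observed coordinate differences: Δφ = -0.00072°, Δλ = +0.00260°.
Converting to metres (1° lat = 111195 m, cos φ = 0.890937): observed ΔN = -80.1 m, observed ΔE = 257.6 m.
Subtracting the expected shift leaves a residual of -80.1 − (-39.7) = -40.4 m north and 257.6 − (252.7) = 4.9 m east.
Residual distance = √((-40.4)² + 4.9²) = 40.7 m.

41 m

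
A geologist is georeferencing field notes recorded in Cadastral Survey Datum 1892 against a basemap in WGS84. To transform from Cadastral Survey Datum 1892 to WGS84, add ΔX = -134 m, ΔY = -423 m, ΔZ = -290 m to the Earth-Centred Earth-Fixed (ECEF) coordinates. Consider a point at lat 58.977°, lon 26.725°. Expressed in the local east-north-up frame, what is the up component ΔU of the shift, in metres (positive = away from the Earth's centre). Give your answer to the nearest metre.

ΔU = -408 m

At φ = 58.977°, λ = 26.725°: sin φ = 0.856960, cos φ = 0.515382, sin λ = 0.449709, cos λ = 0.893175.
ΔU = cos φ cos λ·ΔX + cos φ sin λ·ΔY + sin φ·ΔZ = (0.515382)(0.893175)(-134) + (0.515382)(0.449709)(-423) + (0.856960)(-290) = -408.24 m.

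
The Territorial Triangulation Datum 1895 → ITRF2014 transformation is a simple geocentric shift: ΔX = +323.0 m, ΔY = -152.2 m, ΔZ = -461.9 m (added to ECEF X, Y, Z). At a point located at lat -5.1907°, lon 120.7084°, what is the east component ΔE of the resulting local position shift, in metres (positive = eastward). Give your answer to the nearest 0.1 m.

At φ = -5.1907°, λ = 120.7084°: sin φ = -0.090471, cos φ = 0.995899, sin λ = 0.859777, cos λ = -0.510669.
ΔE = −sin λ·ΔX + cos λ·ΔY = −(0.859777)·(323.0) + (-0.510669)·(-152.2) = -199.98 m.

ΔE = -200.0 m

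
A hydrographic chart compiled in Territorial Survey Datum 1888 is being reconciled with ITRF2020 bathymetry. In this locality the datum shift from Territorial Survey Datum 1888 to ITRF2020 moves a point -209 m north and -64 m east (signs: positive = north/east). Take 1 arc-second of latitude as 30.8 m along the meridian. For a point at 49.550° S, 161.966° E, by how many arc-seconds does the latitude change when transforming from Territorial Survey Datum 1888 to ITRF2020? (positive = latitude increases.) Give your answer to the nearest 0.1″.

Δφ = -6.8″

1″ of latitude = 30.80 m, so Δφ = -209.0 / 30.80 = -6.786″.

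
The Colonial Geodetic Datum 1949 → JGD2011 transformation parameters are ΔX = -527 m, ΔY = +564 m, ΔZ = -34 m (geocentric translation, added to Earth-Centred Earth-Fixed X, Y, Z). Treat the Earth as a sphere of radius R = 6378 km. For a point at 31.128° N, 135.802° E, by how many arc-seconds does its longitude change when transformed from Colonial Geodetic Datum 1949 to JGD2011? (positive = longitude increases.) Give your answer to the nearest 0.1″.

Δλ = -1.4″

sin φ = 0.516952, cos φ = 0.856015, sin λ = 0.697140, cos λ = -0.716935.
East component: ΔE = −sin λ·ΔX + cos λ·ΔY = −(0.697140)(-527) + (-0.716935)(564) = -36.96 m.
1° of latitude spans πR/180 = 111317 m; at latitude φ, 1° of longitude spans that × cos φ = 95289.1 m, so Δλ = -36.96 / 95289.1 × 3600 = -1.396″.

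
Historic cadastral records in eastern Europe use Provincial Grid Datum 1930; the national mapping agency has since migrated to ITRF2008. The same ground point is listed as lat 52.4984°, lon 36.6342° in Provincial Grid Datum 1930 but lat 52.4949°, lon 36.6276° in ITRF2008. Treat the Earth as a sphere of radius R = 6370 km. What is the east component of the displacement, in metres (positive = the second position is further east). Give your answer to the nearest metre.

ΔE = -447 m

Δφ = 52.4949° − 52.4984° = -0.0035°; Δλ = 36.6276° − 36.6342° = -0.0066°.
1° along a meridian = πR/180 = 111177 m.
ΔN = Δφ × 111177 = -389.1 m; ΔE = Δλ × 111177 × cos(52.4984°) = -0.0066 × 111177 × 0.608784 = -446.7 m.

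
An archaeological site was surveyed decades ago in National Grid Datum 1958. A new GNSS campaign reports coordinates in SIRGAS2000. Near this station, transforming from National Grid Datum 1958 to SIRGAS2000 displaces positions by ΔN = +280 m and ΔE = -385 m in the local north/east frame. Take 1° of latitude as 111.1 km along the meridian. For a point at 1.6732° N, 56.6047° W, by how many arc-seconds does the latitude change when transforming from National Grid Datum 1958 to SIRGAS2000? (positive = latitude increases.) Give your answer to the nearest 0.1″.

1° of latitude = 111.1 km, so Δφ = 280.0 / 111100 = 0.0025203° = 9.073″.

Δφ = 9.1″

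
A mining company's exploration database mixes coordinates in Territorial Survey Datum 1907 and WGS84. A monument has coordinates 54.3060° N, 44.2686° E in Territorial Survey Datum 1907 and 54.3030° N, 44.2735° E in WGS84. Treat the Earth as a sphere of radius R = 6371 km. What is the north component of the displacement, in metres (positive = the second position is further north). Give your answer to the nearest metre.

Δφ = 54.3030° − 54.3060° = -0.0030°; Δλ = 44.2735° − 44.2686° = +0.0049°.
1° along a meridian = πR/180 = 111195 m.
ΔN = Δφ × 111195 = -333.6 m; ΔE = Δλ × 111195 × cos(54.3060°) = +0.0049 × 111195 × 0.583456 = 317.9 m.

ΔN = -334 m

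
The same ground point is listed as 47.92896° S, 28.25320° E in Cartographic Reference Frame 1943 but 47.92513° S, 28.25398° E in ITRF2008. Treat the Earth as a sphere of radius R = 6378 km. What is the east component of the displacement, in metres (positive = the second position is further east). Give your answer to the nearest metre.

ΔE = 58 m

Δφ = -47.92513° − -47.92896° = +0.00383°; Δλ = 28.25398° − 28.25320° = +0.00078°.
1° along a meridian = πR/180 = 111317 m.
ΔN = Δφ × 111317 = 426.3 m; ΔE = Δλ × 111317 × cos(-47.92896°) = +0.00078 × 111317 × 0.670052 = 58.2 m.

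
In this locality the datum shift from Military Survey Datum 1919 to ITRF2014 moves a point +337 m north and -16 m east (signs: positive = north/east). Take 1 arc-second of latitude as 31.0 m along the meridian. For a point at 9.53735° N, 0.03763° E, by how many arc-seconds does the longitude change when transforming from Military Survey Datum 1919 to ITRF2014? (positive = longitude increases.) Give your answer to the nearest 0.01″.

At latitude 9.53735°, cos φ = 0.986178.
1″ of longitude at this latitude = 31.00 × cos φ = 30.5715 m, so Δλ = -16.0 / 30.5715 = -0.523″.

Δλ = -0.52″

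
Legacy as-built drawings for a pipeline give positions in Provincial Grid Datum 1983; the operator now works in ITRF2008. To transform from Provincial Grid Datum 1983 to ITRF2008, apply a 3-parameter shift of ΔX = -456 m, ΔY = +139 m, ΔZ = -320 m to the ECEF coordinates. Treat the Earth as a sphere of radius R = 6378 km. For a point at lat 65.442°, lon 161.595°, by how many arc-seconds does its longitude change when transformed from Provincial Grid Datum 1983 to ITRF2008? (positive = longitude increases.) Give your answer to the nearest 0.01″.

sin φ = 0.909541, cos φ = 0.415614, sin λ = 0.315732, cos λ = -0.948848.
East component: ΔE = −sin λ·ΔX + cos λ·ΔY = −(0.315732)(-456) + (-0.948848)(139) = 12.08 m.
1° of latitude spans πR/180 = 111317 m; at latitude φ, 1° of longitude spans that × cos φ = 46265.0 m, so Δλ = 12.08 / 46265.0 × 3600 = 0.940″.

Δλ = 0.94″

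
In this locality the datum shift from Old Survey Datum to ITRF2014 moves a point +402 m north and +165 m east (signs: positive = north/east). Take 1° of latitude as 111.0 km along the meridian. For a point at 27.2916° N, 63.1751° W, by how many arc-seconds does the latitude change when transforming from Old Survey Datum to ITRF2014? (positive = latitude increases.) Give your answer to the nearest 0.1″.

1° of latitude = 111.0 km, so Δφ = 402.0 / 111000 = 0.0036216° = 13.038″.

Δφ = 13.0″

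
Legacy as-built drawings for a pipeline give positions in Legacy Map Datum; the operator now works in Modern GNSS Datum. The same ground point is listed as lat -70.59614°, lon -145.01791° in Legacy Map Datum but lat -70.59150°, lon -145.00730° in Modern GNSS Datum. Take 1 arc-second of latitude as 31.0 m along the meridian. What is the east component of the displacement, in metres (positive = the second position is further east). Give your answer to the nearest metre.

Δφ = -70.59150° − -70.59614° = +0.00464°; Δλ = -145.00730° − -145.01791° = +0.01061°.
1° of latitude = 3600 × 31.00 = 111600 m.
ΔN = Δφ × 111600 = 517.8 m; ΔE = Δλ × 111600 × cos(-70.59614°) = +0.01061 × 111600 × 0.332225 = 393.4 m.

ΔE = 393 m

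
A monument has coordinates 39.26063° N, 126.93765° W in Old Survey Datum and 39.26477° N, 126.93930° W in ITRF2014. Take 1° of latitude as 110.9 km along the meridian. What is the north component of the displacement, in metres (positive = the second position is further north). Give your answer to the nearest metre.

Δφ = 39.26477° − 39.26063° = +0.00414°; Δλ = -126.93930° − -126.93765° = -0.00165°.
ΔN = Δφ × 110900 = 459.1 m; ΔE = Δλ × 110900 × cos(39.26063°) = -0.00165 × 110900 × 0.774275 = -141.7 m.

ΔN = 459 m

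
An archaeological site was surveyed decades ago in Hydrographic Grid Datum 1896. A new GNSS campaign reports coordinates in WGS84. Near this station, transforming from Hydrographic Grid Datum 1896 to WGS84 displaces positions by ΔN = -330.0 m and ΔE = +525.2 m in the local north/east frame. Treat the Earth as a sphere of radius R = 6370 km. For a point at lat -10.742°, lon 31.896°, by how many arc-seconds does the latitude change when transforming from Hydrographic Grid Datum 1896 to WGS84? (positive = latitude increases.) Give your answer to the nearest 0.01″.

On a sphere of radius R, 1 rad of latitude = R, so Δφ = ΔN / R = -330.0 / 6370000 = -5.1805e-05 rad = -10.686″.

Δφ = -10.69″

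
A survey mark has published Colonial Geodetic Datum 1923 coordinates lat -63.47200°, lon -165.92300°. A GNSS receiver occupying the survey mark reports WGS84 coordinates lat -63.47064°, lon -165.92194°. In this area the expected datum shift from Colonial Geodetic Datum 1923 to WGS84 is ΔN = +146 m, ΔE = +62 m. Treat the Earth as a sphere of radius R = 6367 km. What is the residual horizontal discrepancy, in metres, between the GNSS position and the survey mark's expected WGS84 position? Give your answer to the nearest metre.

Observed coordinate differences: Δφ = +0.00136°, Δλ = +0.00106°.
Converting to metres (1° lat = 111125 m, cos φ = 0.446635): observed ΔN = 151.1 m, observed ΔE = 52.6 m.
Subtracting the expected shift leaves a residual of 151.1 − (146) = 5.1 m north and 52.6 − (62) = -9.4 m east.
Residual distance = √(5.1² + (-9.4)²) = 10.7 m.

11 m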